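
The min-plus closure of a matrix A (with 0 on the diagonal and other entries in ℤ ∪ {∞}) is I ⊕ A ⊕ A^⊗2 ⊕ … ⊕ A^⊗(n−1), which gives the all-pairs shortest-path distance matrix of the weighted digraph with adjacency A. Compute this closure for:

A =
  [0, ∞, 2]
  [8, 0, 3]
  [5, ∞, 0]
Closure =
  [0, ∞, 2]
  [8, 0, 3]
  [5, ∞, 0]

This is the Floyd-Warshall all-pairs shortest-path computation. For each intermediate vertex k = 0, 1, …, 2, update dist[i][j] ← min(dist[i][j], dist[i][k] + dist[k][j]). The final matrix gives, for each (i, j), the minimum total weight of any directed path from i to j (possibly empty when i = j).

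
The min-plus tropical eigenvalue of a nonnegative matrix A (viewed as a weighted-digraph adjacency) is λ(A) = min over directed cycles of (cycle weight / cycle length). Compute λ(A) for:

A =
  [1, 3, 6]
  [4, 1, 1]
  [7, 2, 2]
λ(A) = 1

Enumerate directed cycles and compute their means (weight / length). Sample:
  cycle 0 → 0: weight = 1, length = 1, mean = 1/1 ≈ 1.000
  cycle 1 → 1: weight = 1, length = 1, mean = 1/1 ≈ 1.000
  cycle 2 → 2: weight = 2, length = 1, mean = 2/1 ≈ 2.000
  cycle 0 → 1 → 0: weight = 7, length = 2, mean = 7/2 ≈ 3.500
  cycle 0 → 2 → 0: weight = 13, length = 2, mean = 13/2 ≈ 6.500
  cycle 1 → 0 → 1: weight = 7, length = 2, mean = 7/2 ≈ 3.500
Minimum mean = 1.000, attained e.g. along the cycle 0 → 0 with weight 1 and length 1. So λ(A) = 1/1 = 1.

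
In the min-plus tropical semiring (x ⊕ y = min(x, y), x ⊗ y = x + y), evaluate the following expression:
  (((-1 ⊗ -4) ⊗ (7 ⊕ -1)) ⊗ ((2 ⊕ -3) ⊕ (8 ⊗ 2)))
(((-1 ⊗ -4) ⊗ (7 ⊕ -1)) ⊗ ((2 ⊕ -3) ⊕ (8 ⊗ 2))) = -9

Expand innermost to outermost. Recall ⊕ takes the minimum of its arguments and ⊗ takes their sum. Working out the expression (((-1 ⊗ -4) ⊗ (7 ⊕ -1)) ⊗ ((2 ⊕ -3) ⊕ (8 ⊗ 2))) gives -9.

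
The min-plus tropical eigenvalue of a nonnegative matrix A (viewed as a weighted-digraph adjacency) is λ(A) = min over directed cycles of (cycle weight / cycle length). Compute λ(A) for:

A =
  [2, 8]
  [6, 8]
λ(A) = 2

Enumerate directed cycles and compute their means (weight / length). Sample:
  cycle 0 → 0: weight = 2, length = 1, mean = 2/1 ≈ 2.000
  cycle 1 → 1: weight = 8, length = 1, mean = 8/1 ≈ 8.000
  cycle 0 → 1 → 0: weight = 14, length = 2, mean = 14/2 ≈ 7.000
  cycle 1 → 0 → 1: weight = 14, length = 2, mean = 14/2 ≈ 7.000
Minimum mean = 2.000, attained e.g. along the cycle 0 → 0 with weight 2 and length 1. So λ(A) = 2/1 = 2.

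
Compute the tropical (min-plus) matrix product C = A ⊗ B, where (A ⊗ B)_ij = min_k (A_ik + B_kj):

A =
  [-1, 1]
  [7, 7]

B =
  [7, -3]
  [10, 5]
A ⊗ B =
  [6, -4]
  [14, 4]

Apply the min-plus product entry-by-entry:
  C[0][0] = min over k of (A[0][0] + B[0][0] = -1 + 7 = 6, A[0][1] + B[1][0] = 1 + 10 = 11) = 6 (attained at k = 0)
  C[0][1] = min over k of (A[0][0] + B[0][1] = -1 + -3 = -4, A[0][1] + B[1][1] = 1 + 5 = 6) = -4 (attained at k = 0)
  C[1][0] = min over k of (A[1][0] + B[0][0] = 7 + 7 = 14, A[1][1] + B[1][0] = 7 + 10 = 17) = 14 (attained at k = 0)
  C[1][1] = min over k of (A[1][0] + B[0][1] = 7 + -3 = 4, A[1][1] + B[1][1] = 7 + 5 = 12) = 4 (attained at k = 0)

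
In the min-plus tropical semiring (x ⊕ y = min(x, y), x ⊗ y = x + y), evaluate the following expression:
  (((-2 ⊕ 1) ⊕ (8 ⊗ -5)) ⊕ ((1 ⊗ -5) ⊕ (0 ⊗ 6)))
(((-2 ⊕ 1) ⊕ (8 ⊗ -5)) ⊕ ((1 ⊗ -5) ⊕ (0 ⊗ 6))) = -4

Expand innermost to outermost. Recall ⊕ takes the minimum of its arguments and ⊗ takes their sum. Working out the expression (((-2 ⊕ 1) ⊕ (8 ⊗ -5)) ⊕ ((1 ⊗ -5) ⊕ (0 ⊗ 6))) gives -4.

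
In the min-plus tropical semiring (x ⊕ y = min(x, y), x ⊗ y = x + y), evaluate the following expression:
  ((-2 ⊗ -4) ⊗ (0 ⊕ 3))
((-2 ⊗ -4) ⊗ (0 ⊕ 3)) = -6

Expand innermost to outermost. Recall ⊕ takes the minimum of its arguments and ⊗ takes their sum. Working out the expression ((-2 ⊗ -4) ⊗ (0 ⊕ 3)) gives -6.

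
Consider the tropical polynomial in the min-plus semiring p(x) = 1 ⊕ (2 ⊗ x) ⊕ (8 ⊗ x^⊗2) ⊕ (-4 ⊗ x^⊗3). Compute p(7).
p(7) = 1

A tropical monomial a ⊗ x^⊗i evaluates to a + i · x. Evaluating each term at x = 7:
  Term 0 contributes 1 + 0 · 7 = 1
  Term 1 contributes 2 + 1 · 7 = 9
  Term 2 contributes 8 + 2 · 7 = 22
  Term 3 contributes -4 + 3 · 7 = 17
p(7) = ⊕ of these = min[1, 9, 22, 17] = 1.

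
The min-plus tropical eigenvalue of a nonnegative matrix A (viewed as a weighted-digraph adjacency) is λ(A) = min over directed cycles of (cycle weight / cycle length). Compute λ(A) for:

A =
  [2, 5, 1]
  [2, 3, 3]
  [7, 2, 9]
λ(A) = 5/3

Enumerate directed cycles and compute their means (weight / length). Sample:
  cycle 0 → 0: weight = 2, length = 1, mean = 2/1 ≈ 2.000
  cycle 1 → 1: weight = 3, length = 1, mean = 3/1 ≈ 3.000
  cycle 2 → 2: weight = 9, length = 1, mean = 9/1 ≈ 9.000
  cycle 0 → 1 → 0: weight = 7, length = 2, mean = 7/2 ≈ 3.500
  cycle 0 → 2 → 0: weight = 8, length = 2, mean = 8/2 ≈ 4.000
  cycle 1 → 0 → 1: weight = 7, length = 2, mean = 7/2 ≈ 3.500
Minimum mean = 1.667, attained e.g. along the cycle 0 → 2 → 1 → 0 with weight 5 and length 3. So λ(A) = 5/3 = 5/3.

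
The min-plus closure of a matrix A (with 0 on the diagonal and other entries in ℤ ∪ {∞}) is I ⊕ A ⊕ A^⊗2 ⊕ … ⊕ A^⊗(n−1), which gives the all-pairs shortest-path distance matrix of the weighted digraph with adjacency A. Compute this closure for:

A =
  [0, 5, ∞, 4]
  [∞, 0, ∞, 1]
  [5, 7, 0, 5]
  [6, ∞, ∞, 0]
Closure =
  [0, 5, ∞, 4]
  [7, 0, ∞, 1]
  [5, 7, 0, 5]
  [6, 11, ∞, 0]

This is the Floyd-Warshall all-pairs shortest-path computation. For each intermediate vertex k = 0, 1, …, 3, update dist[i][j] ← min(dist[i][j], dist[i][k] + dist[k][j]). The final matrix gives, for each (i, j), the minimum total weight of any directed path from i to j (possibly empty when i = j).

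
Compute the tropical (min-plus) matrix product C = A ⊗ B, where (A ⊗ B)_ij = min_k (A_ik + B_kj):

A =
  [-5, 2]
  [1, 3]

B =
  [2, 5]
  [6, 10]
A ⊗ B =
  [-3, 0]
  [3, 6]

Apply the min-plus product entry-by-entry:
  C[0][0] = min over k of (A[0][0] + B[0][0] = -5 + 2 = -3, A[0][1] + B[1][0] = 2 + 6 = 8) = -3 (attained at k = 0)
  C[0][1] = min over k of (A[0][0] + B[0][1] = -5 + 5 = 0, A[0][1] + B[1][1] = 2 + 10 = 12) = 0 (attained at k = 0)
  C[1][0] = min over k of (A[1][0] + B[0][0] = 1 + 2 = 3, A[1][1] + B[1][0] = 3 + 6 = 9) = 3 (attained at k = 0)
  C[1][1] = min over k of (A[1][0] + B[0][1] = 1 + 5 = 6, A[1][1] + B[1][1] = 3 + 10 = 13) = 6 (attained at k = 0)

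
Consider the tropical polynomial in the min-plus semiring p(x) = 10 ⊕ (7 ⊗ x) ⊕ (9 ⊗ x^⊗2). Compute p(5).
p(5) = 10

A tropical monomial a ⊗ x^⊗i evaluates to a + i · x. Evaluating each term at x = 5:
  Term 0 contributes 10 + 0 · 5 = 10
  Term 1 contributes 7 + 1 · 5 = 12
  Term 2 contributes 9 + 2 · 5 = 19
p(5) = ⊕ of these = min[10, 12, 19] = 10.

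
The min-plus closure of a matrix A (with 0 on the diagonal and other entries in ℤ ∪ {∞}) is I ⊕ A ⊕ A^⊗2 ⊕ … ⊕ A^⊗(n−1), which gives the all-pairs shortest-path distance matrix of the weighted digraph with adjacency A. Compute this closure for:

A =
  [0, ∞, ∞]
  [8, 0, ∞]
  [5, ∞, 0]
Closure =
  [0, ∞, ∞]
  [8, 0, ∞]
  [5, ∞, 0]

This is the Floyd-Warshall all-pairs shortest-path computation. For each intermediate vertex k = 0, 1, …, 2, update dist[i][j] ← min(dist[i][j], dist[i][k] + dist[k][j]). The final matrix gives, for each (i, j), the minimum total weight of any directed path from i to j (possibly empty when i = j).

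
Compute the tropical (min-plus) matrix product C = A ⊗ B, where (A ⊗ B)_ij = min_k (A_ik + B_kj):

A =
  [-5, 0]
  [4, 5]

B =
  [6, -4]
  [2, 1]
A ⊗ B =
  [1, -9]
  [7, 0]

Apply the min-plus product entry-by-entry:
  C[0][0] = min over k of (A[0][0] + B[0][0] = -5 + 6 = 1, A[0][1] + B[1][0] = 0 + 2 = 2) = 1 (attained at k = 0)
  C[0][1] = min over k of (A[0][0] + B[0][1] = -5 + -4 = -9, A[0][1] + B[1][1] = 0 + 1 = 1) = -9 (attained at k = 0)
  C[1][0] = min over k of (A[1][0] + B[0][0] = 4 + 6 = 10, A[1][1] + B[1][0] = 5 + 2 = 7) = 7 (attained at k = 1)
  C[1][1] = min over k of (A[1][0] + B[0][1] = 4 + -4 = 0, A[1][1] + B[1][1] = 5 + 1 = 6) = 0 (attained at k = 0)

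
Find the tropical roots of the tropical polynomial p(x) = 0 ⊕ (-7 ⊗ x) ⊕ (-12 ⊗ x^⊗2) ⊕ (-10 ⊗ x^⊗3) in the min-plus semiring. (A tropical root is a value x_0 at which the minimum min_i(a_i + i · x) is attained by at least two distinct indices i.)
Roots: {-2, 5, 7}

Each tropical root is a break point of the lower envelope of the lines y = a_i + i · x (there are 4 lines, with slopes 0, 1, ..., 3). Only the lines that attain the minimum somewhere contribute to roots; other lines are dominated. Here the surviving (envelope) indices are i = 3, i = 2, i = 1, i = 0.
Intersections between consecutive envelope lines give the roots: for adjacent envelope indices i < j the intersection is x = (a_i − a_j) / (j − i). Reading off the sorted break points: {-2, 5, 7}.
Verification: at each break x_0, at least two indices attain the minimum of min_i(a_i + i · x_0).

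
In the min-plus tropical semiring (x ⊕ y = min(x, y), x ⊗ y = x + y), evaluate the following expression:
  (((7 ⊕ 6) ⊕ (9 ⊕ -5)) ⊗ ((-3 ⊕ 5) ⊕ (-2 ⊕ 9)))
(((7 ⊕ 6) ⊕ (9 ⊕ -5)) ⊗ ((-3 ⊕ 5) ⊕ (-2 ⊕ 9))) = -8

Expand innermost to outermost. Recall ⊕ takes the minimum of its arguments and ⊗ takes their sum. Working out the expression (((7 ⊕ 6) ⊕ (9 ⊕ -5)) ⊗ ((-3 ⊕ 5) ⊕ (-2 ⊕ 9))) gives -8.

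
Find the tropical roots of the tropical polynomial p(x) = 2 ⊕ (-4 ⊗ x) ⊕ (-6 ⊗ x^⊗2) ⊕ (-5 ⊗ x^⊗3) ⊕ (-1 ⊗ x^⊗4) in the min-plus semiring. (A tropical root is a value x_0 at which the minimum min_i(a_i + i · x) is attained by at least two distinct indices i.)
Roots: {-4, -1, 2, 6}

Each tropical root is a break point of the lower envelope of the lines y = a_i + i · x (there are 5 lines, with slopes 0, 1, ..., 4). Only the lines that attain the minimum somewhere contribute to roots; other lines are dominated. Here the surviving (envelope) indices are i = 4, i = 3, i = 2, i = 1, i = 0.
Intersections between consecutive envelope lines give the roots: for adjacent envelope indices i < j the intersection is x = (a_i − a_j) / (j − i). Reading off the sorted break points: {-4, -1, 2, 6}.
Verification: at each break x_0, at least two indices attain the minimum of min_i(a_i + i · x_0).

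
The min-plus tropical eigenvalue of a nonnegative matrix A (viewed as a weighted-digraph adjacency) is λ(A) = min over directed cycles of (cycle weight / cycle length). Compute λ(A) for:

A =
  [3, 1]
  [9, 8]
λ(A) = 3

Enumerate directed cycles and compute their means (weight / length). Sample:
  cycle 0 → 0: weight = 3, length = 1, mean = 3/1 ≈ 3.000
  cycle 1 → 1: weight = 8, length = 1, mean = 8/1 ≈ 8.000
  cycle 0 → 1 → 0: weight = 10, length = 2, mean = 10/2 ≈ 5.000
  cycle 1 → 0 → 1: weight = 10, length = 2, mean = 10/2 ≈ 5.000
Minimum mean = 3.000, attained e.g. along the cycle 0 → 0 with weight 3 and length 1. So λ(A) = 3/1 = 3.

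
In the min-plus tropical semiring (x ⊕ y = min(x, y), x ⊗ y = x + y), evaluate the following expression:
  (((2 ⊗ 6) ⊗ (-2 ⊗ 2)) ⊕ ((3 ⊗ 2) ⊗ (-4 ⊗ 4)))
(((2 ⊗ 6) ⊗ (-2 ⊗ 2)) ⊕ ((3 ⊗ 2) ⊗ (-4 ⊗ 4))) = 5

Expand innermost to outermost. Recall ⊕ takes the minimum of its arguments and ⊗ takes their sum. Working out the expression (((2 ⊗ 6) ⊗ (-2 ⊗ 2)) ⊕ ((3 ⊗ 2) ⊗ (-4 ⊗ 4))) gives 5.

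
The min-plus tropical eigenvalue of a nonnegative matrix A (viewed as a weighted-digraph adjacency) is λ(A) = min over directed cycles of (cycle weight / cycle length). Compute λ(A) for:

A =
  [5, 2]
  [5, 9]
λ(A) = 7/2

Enumerate directed cycles and compute their means (weight / length). Sample:
  cycle 0 → 0: weight = 5, length = 1, mean = 5/1 ≈ 5.000
  cycle 1 → 1: weight = 9, length = 1, mean = 9/1 ≈ 9.000
  cycle 0 → 1 → 0: weight = 7, length = 2, mean = 7/2 ≈ 3.500
  cycle 1 → 0 → 1: weight = 7, length = 2, mean = 7/2 ≈ 3.500
Minimum mean = 3.500, attained e.g. along the cycle 0 → 1 → 0 with weight 7 and length 2. So λ(A) = 7/2 = 7/2.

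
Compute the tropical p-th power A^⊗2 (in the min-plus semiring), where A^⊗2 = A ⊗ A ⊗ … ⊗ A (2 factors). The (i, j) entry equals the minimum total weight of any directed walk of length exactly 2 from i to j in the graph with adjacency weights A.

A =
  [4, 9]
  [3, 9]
A^⊗2 =
  [8, 13]
  [7, 12]

Each entry (A^⊗2)_ij equals the minimum over all length-2 walks i = v_0 → v_1 → … → v_2 = j of Σ_t A[v_t][v_{t+1}]. For example, for (i, j) = (0, 1) we minimise over 2 possible intermediate vertex sequences; the minimum is 13, attained along the walk 0 → 0 → 1.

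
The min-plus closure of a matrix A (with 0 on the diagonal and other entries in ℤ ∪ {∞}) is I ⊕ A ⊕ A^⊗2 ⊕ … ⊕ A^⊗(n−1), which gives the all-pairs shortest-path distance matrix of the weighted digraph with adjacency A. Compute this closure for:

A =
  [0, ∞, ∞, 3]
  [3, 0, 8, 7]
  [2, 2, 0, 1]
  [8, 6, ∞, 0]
Closure =
  [0, 9, 17, 3]
  [3, 0, 8, 6]
  [2, 2, 0, 1]
  [8, 6, 14, 0]

This is the Floyd-Warshall all-pairs shortest-path computation. For each intermediate vertex k = 0, 1, …, 3, update dist[i][j] ← min(dist[i][j], dist[i][k] + dist[k][j]). The final matrix gives, for each (i, j), the minimum total weight of any directed path from i to j (possibly empty when i = j).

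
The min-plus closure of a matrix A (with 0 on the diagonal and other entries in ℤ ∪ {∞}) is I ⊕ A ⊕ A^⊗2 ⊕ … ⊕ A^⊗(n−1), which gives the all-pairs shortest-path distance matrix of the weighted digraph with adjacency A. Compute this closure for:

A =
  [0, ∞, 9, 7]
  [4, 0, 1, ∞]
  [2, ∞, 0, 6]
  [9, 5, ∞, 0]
Closure =
  [0, 12, 9, 7]
  [3, 0, 1, 7]
  [2, 11, 0, 6]
  [8, 5, 6, 0]

This is the Floyd-Warshall all-pairs shortest-path computation. For each intermediate vertex k = 0, 1, …, 3, update dist[i][j] ← min(dist[i][j], dist[i][k] + dist[k][j]). The final matrix gives, for each (i, j), the minimum total weight of any directed path from i to j (possibly empty when i = j).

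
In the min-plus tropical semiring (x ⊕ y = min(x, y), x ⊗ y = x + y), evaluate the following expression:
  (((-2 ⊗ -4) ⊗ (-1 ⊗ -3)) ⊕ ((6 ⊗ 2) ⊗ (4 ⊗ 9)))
(((-2 ⊗ -4) ⊗ (-1 ⊗ -3)) ⊕ ((6 ⊗ 2) ⊗ (4 ⊗ 9))) = -10

Expand innermost to outermost. Recall ⊕ takes the minimum of its arguments and ⊗ takes their sum. Working out the expression (((-2 ⊗ -4) ⊗ (-1 ⊗ -3)) ⊕ ((6 ⊗ 2) ⊗ (4 ⊗ 9))) gives -10.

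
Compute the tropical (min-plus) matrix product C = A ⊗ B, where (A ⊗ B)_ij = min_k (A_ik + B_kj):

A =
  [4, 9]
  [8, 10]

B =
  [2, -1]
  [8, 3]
A ⊗ B =
  [6, 3]
  [10, 7]

Apply the min-plus product entry-by-entry:
  C[0][0] = min over k of (A[0][0] + B[0][0] = 4 + 2 = 6, A[0][1] + B[1][0] = 9 + 8 = 17) = 6 (attained at k = 0)
  C[0][1] = min over k of (A[0][0] + B[0][1] = 4 + -1 = 3, A[0][1] + B[1][1] = 9 + 3 = 12) = 3 (attained at k = 0)
  C[1][0] = min over k of (A[1][0] + B[0][0] = 8 + 2 = 10, A[1][1] + B[1][0] = 10 + 8 = 18) = 10 (attained at k = 0)
  C[1][1] = min over k of (A[1][0] + B[0][1] = 8 + -1 = 7, A[1][1] + B[1][1] = 10 + 3 = 13) = 7 (attained at k = 0)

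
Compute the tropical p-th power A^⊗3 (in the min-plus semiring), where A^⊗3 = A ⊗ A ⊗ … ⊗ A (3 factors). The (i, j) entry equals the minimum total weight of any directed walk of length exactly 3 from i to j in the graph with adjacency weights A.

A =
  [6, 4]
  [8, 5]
A^⊗3 =
  [17, 14]
  [18, 15]

Each entry (A^⊗3)_ij equals the minimum over all length-3 walks i = v_0 → v_1 → … → v_3 = j of Σ_t A[v_t][v_{t+1}]. For example, for (i, j) = (0, 1) we minimise over 4 possible intermediate vertex sequences; the minimum is 14, attained along the walk 0 → 1 → 1 → 1.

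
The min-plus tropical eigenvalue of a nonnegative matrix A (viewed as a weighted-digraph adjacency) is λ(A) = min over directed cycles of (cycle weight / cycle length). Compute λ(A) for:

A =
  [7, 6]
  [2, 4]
λ(A) = 4

Enumerate directed cycles and compute their means (weight / length). Sample:
  cycle 0 → 0: weight = 7, length = 1, mean = 7/1 ≈ 7.000
  cycle 1 → 1: weight = 4, length = 1, mean = 4/1 ≈ 4.000
  cycle 0 → 1 → 0: weight = 8, length = 2, mean = 8/2 ≈ 4.000
  cycle 1 → 0 → 1: weight = 8, length = 2, mean = 8/2 ≈ 4.000
Minimum mean = 4.000, attained e.g. along the cycle 1 → 1 with weight 4 and length 1. So λ(A) = 4/1 = 4.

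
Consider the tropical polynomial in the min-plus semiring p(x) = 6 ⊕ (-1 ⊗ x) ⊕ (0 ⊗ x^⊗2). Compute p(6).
p(6) = 5

A tropical monomial a ⊗ x^⊗i evaluates to a + i · x. Evaluating each term at x = 6:
  Term 0 contributes 6 + 0 · 6 = 6
  Term 1 contributes -1 + 1 · 6 = 5
  Term 2 contributes 0 + 2 · 6 = 12
p(6) = ⊕ of these = min[6, 5, 12] = 5.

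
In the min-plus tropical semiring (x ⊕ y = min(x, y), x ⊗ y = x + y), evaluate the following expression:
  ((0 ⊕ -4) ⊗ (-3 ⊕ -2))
((0 ⊕ -4) ⊗ (-3 ⊕ -2)) = -7

Expand innermost to outermost. Recall ⊕ takes the minimum of its arguments and ⊗ takes their sum. Working out the expression ((0 ⊕ -4) ⊗ (-3 ⊕ -2)) gives -7.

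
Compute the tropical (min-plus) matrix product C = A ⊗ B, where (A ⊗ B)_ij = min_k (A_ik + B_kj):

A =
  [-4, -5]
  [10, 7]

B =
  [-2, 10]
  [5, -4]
A ⊗ B =
  [-6, -9]
  [8, 3]

Apply the min-plus product entry-by-entry:
  C[0][0] = min over k of (A[0][0] + B[0][0] = -4 + -2 = -6, A[0][1] + B[1][0] = -5 + 5 = 0) = -6 (attained at k = 0)
  C[0][1] = min over k of (A[0][0] + B[0][1] = -4 + 10 = 6, A[0][1] + B[1][1] = -5 + -4 = -9) = -9 (attained at k = 1)
  C[1][0] = min over k of (A[1][0] + B[0][0] = 10 + -2 = 8, A[1][1] + B[1][0] = 7 + 5 = 12) = 8 (attained at k = 0)
  C[1][1] = min over k of (A[1][0] + B[0][1] = 10 + 10 = 20, A[1][1] + B[1][1] = 7 + -4 = 3) = 3 (attained at k = 1)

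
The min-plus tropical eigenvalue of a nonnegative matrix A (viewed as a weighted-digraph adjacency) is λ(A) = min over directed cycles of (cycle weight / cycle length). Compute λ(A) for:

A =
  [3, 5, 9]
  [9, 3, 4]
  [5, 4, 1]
λ(A) = 1

Enumerate directed cycles and compute their means (weight / length). Sample:
  cycle 0 → 0: weight = 3, length = 1, mean = 3/1 ≈ 3.000
  cycle 1 → 1: weight = 3, length = 1, mean = 3/1 ≈ 3.000
  cycle 2 → 2: weight = 1, length = 1, mean = 1/1 ≈ 1.000
  cycle 0 → 1 → 0: weight = 14, length = 2, mean = 14/2 ≈ 7.000
  cycle 0 → 2 → 0: weight = 14, length = 2, mean = 14/2 ≈ 7.000
  cycle 1 → 0 → 1: weight = 14, length = 2, mean = 14/2 ≈ 7.000
Minimum mean = 1.000, attained e.g. along the cycle 2 → 2 with weight 1 and length 1. So λ(A) = 1/1 = 1.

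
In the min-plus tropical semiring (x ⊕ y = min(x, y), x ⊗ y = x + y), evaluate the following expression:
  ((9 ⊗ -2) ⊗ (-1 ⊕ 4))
((9 ⊗ -2) ⊗ (-1 ⊕ 4)) = 6

Expand innermost to outermost. Recall ⊕ takes the minimum of its arguments and ⊗ takes their sum. Working out the expression ((9 ⊗ -2) ⊗ (-1 ⊕ 4)) gives 6.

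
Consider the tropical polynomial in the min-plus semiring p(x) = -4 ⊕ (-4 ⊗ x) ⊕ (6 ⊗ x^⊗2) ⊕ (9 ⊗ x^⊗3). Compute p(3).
p(3) = -4

A tropical monomial a ⊗ x^⊗i evaluates to a + i · x. Evaluating each term at x = 3:
  Term 0 contributes -4 + 0 · 3 = -4
  Term 1 contributes -4 + 1 · 3 = -1
  Term 2 contributes 6 + 2 · 3 = 12
  Term 3 contributes 9 + 3 · 3 = 18
p(3) = ⊕ of these = min[-4, -1, 12, 18] = -4.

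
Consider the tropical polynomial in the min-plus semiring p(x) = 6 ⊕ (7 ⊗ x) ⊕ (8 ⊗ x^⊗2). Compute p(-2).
p(-2) = 4

A tropical monomial a ⊗ x^⊗i evaluates to a + i · x. Evaluating each term at x = -2:
  Term 0 contributes 6 + 0 · -2 = 6
  Term 1 contributes 7 + 1 · -2 = 5
  Term 2 contributes 8 + 2 · -2 = 4
p(-2) = ⊕ of these = min[6, 5, 4] = 4.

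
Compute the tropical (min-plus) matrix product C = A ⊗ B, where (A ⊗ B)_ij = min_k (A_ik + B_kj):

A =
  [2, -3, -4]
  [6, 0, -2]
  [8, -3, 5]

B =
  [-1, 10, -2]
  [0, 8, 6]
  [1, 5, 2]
A ⊗ B =
  [-3, 1, -2]
  [-1, 3, 0]
  [-3, 5, 3]

Apply the min-plus product entry-by-entry:
  C[0][0] = min over k of (A[0][0] + B[0][0] = 2 + -1 = 1, A[0][1] + B[1][0] = -3 + 0 = -3, A[0][2] + B[2][0] = -4 + 1 = -3) = -3 (attained at k = 1)
  C[0][1] = min over k of (A[0][0] + B[0][1] = 2 + 10 = 12, A[0][1] + B[1][1] = -3 + 8 = 5, A[0][2] + B[2][1] = -4 + 5 = 1) = 1 (attained at k = 2)
  C[0][2] = min over k of (A[0][0] + B[0][2] = 2 + -2 = 0, A[0][1] + B[1][2] = -3 + 6 = 3, A[0][2] + B[2][2] = -4 + 2 = -2) = -2 (attained at k = 2)
  C[1][0] = min over k of (A[1][0] + B[0][0] = 6 + -1 = 5, A[1][1] + B[1][0] = 0 + 0 = 0, A[1][2] + B[2][0] = -2 + 1 = -1) = -1 (attained at k = 2)
  C[1][1] = min over k of (A[1][0] + B[0][1] = 6 + 10 = 16, A[1][1] + B[1][1] = 0 + 8 = 8, A[1][2] + B[2][1] = -2 + 5 = 3) = 3 (attained at k = 2)
  C[1][2] = min over k of (A[1][0] + B[0][2] = 6 + -2 = 4, A[1][1] + B[1][2] = 0 + 6 = 6, A[1][2] + B[2][2] = -2 + 2 = 0) = 0 (attained at k = 2)
  C[2][0] = min over k of (A[2][0] + B[0][0] = 8 + -1 = 7, A[2][1] + B[1][0] = -3 + 0 = -3, A[2][2] + B[2][0] = 5 + 1 = 6) = -3 (attained at k = 1)
  C[2][1] = min over k of (A[2][0] + B[0][1] = 8 + 10 = 18, A[2][1] + B[1][1] = -3 + 8 = 5, A[2][2] + B[2][1] = 5 + 5 = 10) = 5 (attained at k = 1)
  C[2][2] = min over k of (A[2][0] + B[0][2] = 8 + -2 = 6, A[2][1] + B[1][2] = -3 + 6 = 3, A[2][2] + B[2][2] = 5 + 2 = 7) = 3 (attained at k = 1)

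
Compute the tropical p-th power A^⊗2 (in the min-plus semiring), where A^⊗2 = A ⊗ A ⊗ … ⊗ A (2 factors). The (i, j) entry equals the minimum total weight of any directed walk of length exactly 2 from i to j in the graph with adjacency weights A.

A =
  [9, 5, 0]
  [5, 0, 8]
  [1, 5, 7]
A^⊗2 =
  [1, 5, 7]
  [5, 0, 5]
  [8, 5, 1]

Each entry (A^⊗2)_ij equals the minimum over all length-2 walks i = v_0 → v_1 → … → v_2 = j of Σ_t A[v_t][v_{t+1}]. For example, for (i, j) = (0, 2) we minimise over 3 possible intermediate vertex sequences; the minimum is 7, attained along the walk 0 → 2 → 2.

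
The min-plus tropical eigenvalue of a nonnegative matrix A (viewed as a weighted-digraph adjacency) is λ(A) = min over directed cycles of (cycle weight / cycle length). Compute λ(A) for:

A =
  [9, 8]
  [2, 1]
λ(A) = 1

Enumerate directed cycles and compute their means (weight / length). Sample:
  cycle 0 → 0: weight = 9, length = 1, mean = 9/1 ≈ 9.000
  cycle 1 → 1: weight = 1, length = 1, mean = 1/1 ≈ 1.000
  cycle 0 → 1 → 0: weight = 10, length = 2, mean = 10/2 ≈ 5.000
  cycle 1 → 0 → 1: weight = 10, length = 2, mean = 10/2 ≈ 5.000
Minimum mean = 1.000, attained e.g. along the cycle 1 → 1 with weight 1 and length 1. So λ(A) = 1/1 = 1.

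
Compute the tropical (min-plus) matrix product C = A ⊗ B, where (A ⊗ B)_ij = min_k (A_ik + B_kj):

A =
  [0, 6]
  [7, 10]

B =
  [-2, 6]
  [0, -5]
A ⊗ B =
  [-2, 1]
  [5, 5]

Apply the min-plus product entry-by-entry:
  C[0][0] = min over k of (A[0][0] + B[0][0] = 0 + -2 = -2, A[0][1] + B[1][0] = 6 + 0 = 6) = -2 (attained at k = 0)
  C[0][1] = min over k of (A[0][0] + B[0][1] = 0 + 6 = 6, A[0][1] + B[1][1] = 6 + -5 = 1) = 1 (attained at k = 1)
  C[1][0] = min over k of (A[1][0] + B[0][0] = 7 + -2 = 5, A[1][1] + B[1][0] = 10 + 0 = 10) = 5 (attained at k = 0)
  C[1][1] = min over k of (A[1][0] + B[0][1] = 7 + 6 = 13, A[1][1] + B[1][1] = 10 + -5 = 5) = 5 (attained at k = 1)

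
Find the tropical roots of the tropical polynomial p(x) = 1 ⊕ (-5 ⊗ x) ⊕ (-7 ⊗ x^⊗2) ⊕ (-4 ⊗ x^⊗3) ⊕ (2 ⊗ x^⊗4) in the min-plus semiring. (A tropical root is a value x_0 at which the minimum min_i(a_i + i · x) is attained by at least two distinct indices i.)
Roots: {-6, -3, 2, 6}

Each tropical root is a break point of the lower envelope of the lines y = a_i + i · x (there are 5 lines, with slopes 0, 1, ..., 4). Only the lines that attain the minimum somewhere contribute to roots; other lines are dominated. Here the surviving (envelope) indices are i = 4, i = 3, i = 2, i = 1, i = 0.
Intersections between consecutive envelope lines give the roots: for adjacent envelope indices i < j the intersection is x = (a_i − a_j) / (j − i). Reading off the sorted break points: {-6, -3, 2, 6}.
Verification: at each break x_0, at least two indices attain the minimum of min_i(a_i + i · x_0).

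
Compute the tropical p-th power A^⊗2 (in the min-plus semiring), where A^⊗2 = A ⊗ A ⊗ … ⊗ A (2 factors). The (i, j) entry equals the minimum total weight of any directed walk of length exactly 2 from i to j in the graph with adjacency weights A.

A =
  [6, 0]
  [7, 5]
A^⊗2 =
  [7, 5]
  [12, 7]

Each entry (A^⊗2)_ij equals the minimum over all length-2 walks i = v_0 → v_1 → … → v_2 = j of Σ_t A[v_t][v_{t+1}]. For example, for (i, j) = (0, 1) we minimise over 2 possible intermediate vertex sequences; the minimum is 5, attained along the walk 0 → 1 → 1.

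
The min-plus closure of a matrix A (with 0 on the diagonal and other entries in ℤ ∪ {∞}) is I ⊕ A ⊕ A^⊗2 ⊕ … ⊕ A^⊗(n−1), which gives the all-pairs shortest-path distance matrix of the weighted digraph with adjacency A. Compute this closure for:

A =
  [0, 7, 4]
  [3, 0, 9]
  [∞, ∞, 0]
Closure =
  [0, 7, 4]
  [3, 0, 7]
  [∞, ∞, 0]

This is the Floyd-Warshall all-pairs shortest-path computation. For each intermediate vertex k = 0, 1, …, 2, update dist[i][j] ← min(dist[i][j], dist[i][k] + dist[k][j]). The final matrix gives, for each (i, j), the minimum total weight of any directed path from i to j (possibly empty when i = j).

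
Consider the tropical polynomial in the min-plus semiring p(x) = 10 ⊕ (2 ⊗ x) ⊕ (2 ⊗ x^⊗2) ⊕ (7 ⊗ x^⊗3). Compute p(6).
p(6) = 8

A tropical monomial a ⊗ x^⊗i evaluates to a + i · x. Evaluating each term at x = 6:
  Term 0 contributes 10 + 0 · 6 = 10
  Term 1 contributes 2 + 1 · 6 = 8
  Term 2 contributes 2 + 2 · 6 = 14
  Term 3 contributes 7 + 3 · 6 = 25
p(6) = ⊕ of these = min[10, 8, 14, 25] = 8.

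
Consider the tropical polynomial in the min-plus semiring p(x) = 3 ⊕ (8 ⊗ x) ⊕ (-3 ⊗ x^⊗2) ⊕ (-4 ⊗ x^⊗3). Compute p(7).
p(7) = 3

A tropical monomial a ⊗ x^⊗i evaluates to a + i · x. Evaluating each term at x = 7:
  Term 0 contributes 3 + 0 · 7 = 3
  Term 1 contributes 8 + 1 · 7 = 15
  Term 2 contributes -3 + 2 · 7 = 11
  Term 3 contributes -4 + 3 · 7 = 17
p(7) = ⊕ of these = min[3, 15, 11, 17] = 3.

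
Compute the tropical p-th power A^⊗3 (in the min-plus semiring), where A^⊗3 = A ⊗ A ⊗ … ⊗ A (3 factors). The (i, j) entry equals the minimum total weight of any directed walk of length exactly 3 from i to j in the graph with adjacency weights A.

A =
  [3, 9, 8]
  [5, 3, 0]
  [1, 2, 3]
A^⊗3 =
  [9, 11, 10]
  [4, 5, 2]
  [3, 4, 5]

Each entry (A^⊗3)_ij equals the minimum over all length-3 walks i = v_0 → v_1 → … → v_3 = j of Σ_t A[v_t][v_{t+1}]. For example, for (i, j) = (0, 2) we minimise over 9 possible intermediate vertex sequences; the minimum is 10, attained along the walk 0 → 2 → 1 → 2.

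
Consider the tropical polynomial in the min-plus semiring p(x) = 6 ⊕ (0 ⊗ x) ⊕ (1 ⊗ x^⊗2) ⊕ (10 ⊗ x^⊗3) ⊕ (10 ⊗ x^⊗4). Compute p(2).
p(2) = 2

A tropical monomial a ⊗ x^⊗i evaluates to a + i · x. Evaluating each term at x = 2:
  Term 0 contributes 6 + 0 · 2 = 6
  Term 1 contributes 0 + 1 · 2 = 2
  Term 2 contributes 1 + 2 · 2 = 5
  Term 3 contributes 10 + 3 · 2 = 16
  Term 4 contributes 10 + 4 · 2 = 18
p(2) = ⊕ of these = min[6, 2, 5, 16, 18] = 2.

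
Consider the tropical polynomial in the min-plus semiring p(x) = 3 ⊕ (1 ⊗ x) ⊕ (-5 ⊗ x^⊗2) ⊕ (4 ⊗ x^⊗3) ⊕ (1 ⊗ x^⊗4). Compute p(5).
p(5) = 3

A tropical monomial a ⊗ x^⊗i evaluates to a + i · x. Evaluating each term at x = 5:
  Term 0 contributes 3 + 0 · 5 = 3
  Term 1 contributes 1 + 1 · 5 = 6
  Term 2 contributes -5 + 2 · 5 = 5
  Term 3 contributes 4 + 3 · 5 = 19
  Term 4 contributes 1 + 4 · 5 = 21
p(5) = ⊕ of these = min[3, 6, 5, 19, 21] = 3.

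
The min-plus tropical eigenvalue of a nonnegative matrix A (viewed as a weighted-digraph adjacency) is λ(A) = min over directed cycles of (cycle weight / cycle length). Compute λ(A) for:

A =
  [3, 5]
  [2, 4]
λ(A) = 3

Enumerate directed cycles and compute their means (weight / length). Sample:
  cycle 0 → 0: weight = 3, length = 1, mean = 3/1 ≈ 3.000
  cycle 1 → 1: weight = 4, length = 1, mean = 4/1 ≈ 4.000
  cycle 0 → 1 → 0: weight = 7, length = 2, mean = 7/2 ≈ 3.500
  cycle 1 → 0 → 1: weight = 7, length = 2, mean = 7/2 ≈ 3.500
Minimum mean = 3.000, attained e.g. along the cycle 0 → 0 with weight 3 and length 1. So λ(A) = 3/1 = 3.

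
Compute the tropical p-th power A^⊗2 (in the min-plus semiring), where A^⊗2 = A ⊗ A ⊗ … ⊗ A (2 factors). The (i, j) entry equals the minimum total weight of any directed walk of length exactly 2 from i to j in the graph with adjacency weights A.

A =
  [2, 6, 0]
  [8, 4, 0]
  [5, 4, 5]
A^⊗2 =
  [4, 4, 2]
  [5, 4, 4]
  [7, 8, 4]

Each entry (A^⊗2)_ij equals the minimum over all length-2 walks i = v_0 → v_1 → … → v_2 = j of Σ_t A[v_t][v_{t+1}]. For example, for (i, j) = (0, 2) we minimise over 3 possible intermediate vertex sequences; the minimum is 2, attained along the walk 0 → 0 → 2.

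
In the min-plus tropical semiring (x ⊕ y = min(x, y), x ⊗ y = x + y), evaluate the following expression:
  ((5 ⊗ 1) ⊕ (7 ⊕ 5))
((5 ⊗ 1) ⊕ (7 ⊕ 5)) = 5

Expand innermost to outermost. Recall ⊕ takes the minimum of its arguments and ⊗ takes their sum. Working out the expression ((5 ⊗ 1) ⊕ (7 ⊕ 5)) gives 5.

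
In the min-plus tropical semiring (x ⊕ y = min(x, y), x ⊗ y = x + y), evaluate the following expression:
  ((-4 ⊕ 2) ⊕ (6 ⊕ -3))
((-4 ⊕ 2) ⊕ (6 ⊕ -3)) = -4

Expand innermost to outermost. Recall ⊕ takes the minimum of its arguments and ⊗ takes their sum. Working out the expression ((-4 ⊕ 2) ⊕ (6 ⊕ -3)) gives -4.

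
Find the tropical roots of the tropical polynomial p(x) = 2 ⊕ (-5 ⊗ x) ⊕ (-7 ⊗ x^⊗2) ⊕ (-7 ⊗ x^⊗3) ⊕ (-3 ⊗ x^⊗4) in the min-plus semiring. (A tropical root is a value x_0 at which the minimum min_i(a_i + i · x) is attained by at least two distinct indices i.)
Roots: {-4, 0, 2, 7}

Each tropical root is a break point of the lower envelope of the lines y = a_i + i · x (there are 5 lines, with slopes 0, 1, ..., 4). Only the lines that attain the minimum somewhere contribute to roots; other lines are dominated. Here the surviving (envelope) indices are i = 4, i = 3, i = 2, i = 1, i = 0.
Intersections between consecutive envelope lines give the roots: for adjacent envelope indices i < j the intersection is x = (a_i − a_j) / (j − i). Reading off the sorted break points: {-4, 0, 2, 7}.
Verification: at each break x_0, at least two indices attain the minimum of min_i(a_i + i · x_0).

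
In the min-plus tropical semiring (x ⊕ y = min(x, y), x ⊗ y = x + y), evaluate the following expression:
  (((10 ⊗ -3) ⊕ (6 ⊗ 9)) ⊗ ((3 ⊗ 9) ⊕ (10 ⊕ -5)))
(((10 ⊗ -3) ⊕ (6 ⊗ 9)) ⊗ ((3 ⊗ 9) ⊕ (10 ⊕ -5))) = 2

Expand innermost to outermost. Recall ⊕ takes the minimum of its arguments and ⊗ takes their sum. Working out the expression (((10 ⊗ -3) ⊕ (6 ⊗ 9)) ⊗ ((3 ⊗ 9) ⊕ (10 ⊕ -5))) gives 2.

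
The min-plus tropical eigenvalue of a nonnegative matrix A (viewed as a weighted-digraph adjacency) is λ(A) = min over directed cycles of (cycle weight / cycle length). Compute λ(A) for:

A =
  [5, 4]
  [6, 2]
λ(A) = 2

Enumerate directed cycles and compute their means (weight / length). Sample:
  cycle 0 → 0: weight = 5, length = 1, mean = 5/1 ≈ 5.000
  cycle 1 → 1: weight = 2, length = 1, mean = 2/1 ≈ 2.000
  cycle 0 → 1 → 0: weight = 10, length = 2, mean = 10/2 ≈ 5.000
  cycle 1 → 0 → 1: weight = 10, length = 2, mean = 10/2 ≈ 5.000
Minimum mean = 2.000, attained e.g. along the cycle 1 → 1 with weight 2 and length 1. So λ(A) = 2/1 = 2.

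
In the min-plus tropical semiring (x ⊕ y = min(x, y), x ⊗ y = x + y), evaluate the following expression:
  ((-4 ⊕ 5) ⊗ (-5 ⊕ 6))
((-4 ⊕ 5) ⊗ (-5 ⊕ 6)) = -9

Expand innermost to outermost. Recall ⊕ takes the minimum of its arguments and ⊗ takes their sum. Working out the expression ((-4 ⊕ 5) ⊗ (-5 ⊕ 6)) gives -9.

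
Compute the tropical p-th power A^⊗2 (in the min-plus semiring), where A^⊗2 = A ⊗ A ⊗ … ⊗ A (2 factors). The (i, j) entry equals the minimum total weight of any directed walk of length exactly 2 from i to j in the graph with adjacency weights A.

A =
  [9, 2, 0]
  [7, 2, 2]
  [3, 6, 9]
A^⊗2 =
  [3, 4, 4]
  [5, 4, 4]
  [12, 5, 3]

Each entry (A^⊗2)_ij equals the minimum over all length-2 walks i = v_0 → v_1 → … → v_2 = j of Σ_t A[v_t][v_{t+1}]. For example, for (i, j) = (0, 2) we minimise over 3 possible intermediate vertex sequences; the minimum is 4, attained along the walk 0 → 1 → 2.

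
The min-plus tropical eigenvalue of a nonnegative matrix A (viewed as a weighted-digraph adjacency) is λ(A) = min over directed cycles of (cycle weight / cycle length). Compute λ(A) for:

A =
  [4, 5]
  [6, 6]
λ(A) = 4

Enumerate directed cycles and compute their means (weight / length). Sample:
  cycle 0 → 0: weight = 4, length = 1, mean = 4/1 ≈ 4.000
  cycle 1 → 1: weight = 6, length = 1, mean = 6/1 ≈ 6.000
  cycle 0 → 1 → 0: weight = 11, length = 2, mean = 11/2 ≈ 5.500
  cycle 1 → 0 → 1: weight = 11, length = 2, mean = 11/2 ≈ 5.500
Minimum mean = 4.000, attained e.g. along the cycle 0 → 0 with weight 4 and length 1. So λ(A) = 4/1 = 4.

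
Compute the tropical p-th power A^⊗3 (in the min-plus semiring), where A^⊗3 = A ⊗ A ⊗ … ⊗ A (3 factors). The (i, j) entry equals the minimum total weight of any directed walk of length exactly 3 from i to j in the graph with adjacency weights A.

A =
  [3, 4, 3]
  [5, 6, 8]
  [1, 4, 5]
A^⊗3 =
  [7, 8, 7]
  [9, 12, 11]
  [5, 8, 7]

Each entry (A^⊗3)_ij equals the minimum over all length-3 walks i = v_0 → v_1 → … → v_3 = j of Σ_t A[v_t][v_{t+1}]. For example, for (i, j) = (0, 2) we minimise over 9 possible intermediate vertex sequences; the minimum is 7, attained along the walk 0 → 2 → 0 → 2.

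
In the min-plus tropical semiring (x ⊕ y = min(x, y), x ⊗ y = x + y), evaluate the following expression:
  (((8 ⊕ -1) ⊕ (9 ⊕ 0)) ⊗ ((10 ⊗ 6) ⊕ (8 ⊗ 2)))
(((8 ⊕ -1) ⊕ (9 ⊕ 0)) ⊗ ((10 ⊗ 6) ⊕ (8 ⊗ 2))) = 9

Expand innermost to outermost. Recall ⊕ takes the minimum of its arguments and ⊗ takes their sum. Working out the expression (((8 ⊕ -1) ⊕ (9 ⊕ 0)) ⊗ ((10 ⊗ 6) ⊕ (8 ⊗ 2))) gives 9.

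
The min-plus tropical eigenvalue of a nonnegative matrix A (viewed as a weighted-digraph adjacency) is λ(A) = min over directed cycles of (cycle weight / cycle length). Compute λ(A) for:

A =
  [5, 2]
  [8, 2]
λ(A) = 2

Enumerate directed cycles and compute their means (weight / length). Sample:
  cycle 0 → 0: weight = 5, length = 1, mean = 5/1 ≈ 5.000
  cycle 1 → 1: weight = 2, length = 1, mean = 2/1 ≈ 2.000
  cycle 0 → 1 → 0: weight = 10, length = 2, mean = 10/2 ≈ 5.000
  cycle 1 → 0 → 1: weight = 10, length = 2, mean = 10/2 ≈ 5.000
Minimum mean = 2.000, attained e.g. along the cycle 1 → 1 with weight 2 and length 1. So λ(A) = 2/1 = 2.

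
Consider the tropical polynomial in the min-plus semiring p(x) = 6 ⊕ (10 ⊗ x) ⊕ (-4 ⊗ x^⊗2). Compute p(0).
p(0) = -4

A tropical monomial a ⊗ x^⊗i evaluates to a + i · x. Evaluating each term at x = 0:
  Term 0 contributes 6 + 0 · 0 = 6
  Term 1 contributes 10 + 1 · 0 = 10
  Term 2 contributes -4 + 2 · 0 = -4
p(0) = ⊕ of these = min[6, 10, -4] = -4.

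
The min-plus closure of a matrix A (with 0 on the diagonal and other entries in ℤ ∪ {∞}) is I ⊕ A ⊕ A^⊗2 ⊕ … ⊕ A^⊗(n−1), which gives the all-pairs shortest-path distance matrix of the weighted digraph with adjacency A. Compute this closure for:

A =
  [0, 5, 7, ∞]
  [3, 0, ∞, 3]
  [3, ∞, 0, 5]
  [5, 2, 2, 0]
Closure =
  [0, 5, 7, 8]
  [3, 0, 5, 3]
  [3, 7, 0, 5]
  [5, 2, 2, 0]

This is the Floyd-Warshall all-pairs shortest-path computation. For each intermediate vertex k = 0, 1, …, 3, update dist[i][j] ← min(dist[i][j], dist[i][k] + dist[k][j]). The final matrix gives, for each (i, j), the minimum total weight of any directed path from i to j (possibly empty when i = j).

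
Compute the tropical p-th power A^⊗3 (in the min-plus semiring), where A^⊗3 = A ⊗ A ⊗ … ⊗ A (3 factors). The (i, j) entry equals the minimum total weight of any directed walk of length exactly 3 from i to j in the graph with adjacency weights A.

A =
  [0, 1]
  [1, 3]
A^⊗3 =
  [0, 1]
  [1, 2]

Each entry (A^⊗3)_ij equals the minimum over all length-3 walks i = v_0 → v_1 → … → v_3 = j of Σ_t A[v_t][v_{t+1}]. For example, for (i, j) = (0, 1) we minimise over 4 possible intermediate vertex sequences; the minimum is 1, attained along the walk 0 → 0 → 0 → 1.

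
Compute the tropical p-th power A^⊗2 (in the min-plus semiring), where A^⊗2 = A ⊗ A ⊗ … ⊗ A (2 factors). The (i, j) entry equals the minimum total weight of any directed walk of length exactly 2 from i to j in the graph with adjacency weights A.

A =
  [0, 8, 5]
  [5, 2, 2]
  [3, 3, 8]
A^⊗2 =
  [0, 8, 5]
  [5, 4, 4]
  [3, 5, 5]

Each entry (A^⊗2)_ij equals the minimum over all length-2 walks i = v_0 → v_1 → … → v_2 = j of Σ_t A[v_t][v_{t+1}]. For example, for (i, j) = (0, 2) we minimise over 3 possible intermediate vertex sequences; the minimum is 5, attained along the walk 0 → 0 → 2.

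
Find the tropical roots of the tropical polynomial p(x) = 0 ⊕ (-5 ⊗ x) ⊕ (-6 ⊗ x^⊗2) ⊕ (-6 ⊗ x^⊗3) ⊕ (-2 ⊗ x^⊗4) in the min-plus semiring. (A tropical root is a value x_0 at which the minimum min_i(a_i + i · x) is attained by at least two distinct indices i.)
Roots: {-4, 0, 1, 5}

Each tropical root is a break point of the lower envelope of the lines y = a_i + i · x (there are 5 lines, with slopes 0, 1, ..., 4). Only the lines that attain the minimum somewhere contribute to roots; other lines are dominated. Here the surviving (envelope) indices are i = 4, i = 3, i = 2, i = 1, i = 0.
Intersections between consecutive envelope lines give the roots: for adjacent envelope indices i < j the intersection is x = (a_i − a_j) / (j − i). Reading off the sorted break points: {-4, 0, 1, 5}.
Verification: at each break x_0, at least two indices attain the minimum of min_i(a_i + i · x_0).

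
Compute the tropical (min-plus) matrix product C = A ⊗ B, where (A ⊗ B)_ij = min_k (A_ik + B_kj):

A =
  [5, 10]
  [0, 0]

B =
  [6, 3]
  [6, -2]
A ⊗ B =
  [11, 8]
  [6, -2]

Apply the min-plus product entry-by-entry:
  C[0][0] = min over k of (A[0][0] + B[0][0] = 5 + 6 = 11, A[0][1] + B[1][0] = 10 + 6 = 16) = 11 (attained at k = 0)
  C[0][1] = min over k of (A[0][0] + B[0][1] = 5 + 3 = 8, A[0][1] + B[1][1] = 10 + -2 = 8) = 8 (attained at k = 0)
  C[1][0] = min over k of (A[1][0] + B[0][0] = 0 + 6 = 6, A[1][1] + B[1][0] = 0 + 6 = 6) = 6 (attained at k = 0)
  C[1][1] = min over k of (A[1][0] + B[0][1] = 0 + 3 = 3, A[1][1] + B[1][1] = 0 + -2 = -2) = -2 (attained at k = 1)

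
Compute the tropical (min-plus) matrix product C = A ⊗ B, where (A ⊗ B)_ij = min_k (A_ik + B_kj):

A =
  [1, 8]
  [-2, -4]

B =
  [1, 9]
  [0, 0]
A ⊗ B =
  [2, 8]
  [-4, -4]

Apply the min-plus product entry-by-entry:
  C[0][0] = min over k of (A[0][0] + B[0][0] = 1 + 1 = 2, A[0][1] + B[1][0] = 8 + 0 = 8) = 2 (attained at k = 0)
  C[0][1] = min over k of (A[0][0] + B[0][1] = 1 + 9 = 10, A[0][1] + B[1][1] = 8 + 0 = 8) = 8 (attained at k = 1)
  C[1][0] = min over k of (A[1][0] + B[0][0] = -2 + 1 = -1, A[1][1] + B[1][0] = -4 + 0 = -4) = -4 (attained at k = 1)
  C[1][1] = min over k of (A[1][0] + B[0][1] = -2 + 9 = 7, A[1][1] + B[1][1] = -4 + 0 = -4) = -4 (attained at k = 1)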